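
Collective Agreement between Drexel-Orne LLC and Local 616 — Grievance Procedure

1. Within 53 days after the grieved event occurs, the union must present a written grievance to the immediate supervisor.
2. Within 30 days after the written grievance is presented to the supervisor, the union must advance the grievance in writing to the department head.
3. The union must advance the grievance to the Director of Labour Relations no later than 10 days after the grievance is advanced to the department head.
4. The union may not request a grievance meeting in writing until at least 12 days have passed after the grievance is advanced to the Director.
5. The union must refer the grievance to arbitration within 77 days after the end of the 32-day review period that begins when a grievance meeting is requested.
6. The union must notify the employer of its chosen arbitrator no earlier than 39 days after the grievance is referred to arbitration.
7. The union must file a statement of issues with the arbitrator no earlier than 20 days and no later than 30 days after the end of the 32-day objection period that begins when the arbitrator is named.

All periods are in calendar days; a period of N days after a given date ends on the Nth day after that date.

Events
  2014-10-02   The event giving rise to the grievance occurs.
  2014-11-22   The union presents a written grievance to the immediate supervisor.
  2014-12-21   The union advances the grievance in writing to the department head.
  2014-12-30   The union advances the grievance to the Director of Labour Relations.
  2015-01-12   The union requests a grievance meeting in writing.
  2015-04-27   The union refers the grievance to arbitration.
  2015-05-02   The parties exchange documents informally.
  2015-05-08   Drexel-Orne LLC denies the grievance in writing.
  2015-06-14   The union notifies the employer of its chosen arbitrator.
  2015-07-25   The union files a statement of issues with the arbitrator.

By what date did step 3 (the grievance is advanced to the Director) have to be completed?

Step 3 runs from 2014-12-21, when the grievance is advanced to the department head. 10 days after 2014-12-21 is 2014-12-31.

2014-12-31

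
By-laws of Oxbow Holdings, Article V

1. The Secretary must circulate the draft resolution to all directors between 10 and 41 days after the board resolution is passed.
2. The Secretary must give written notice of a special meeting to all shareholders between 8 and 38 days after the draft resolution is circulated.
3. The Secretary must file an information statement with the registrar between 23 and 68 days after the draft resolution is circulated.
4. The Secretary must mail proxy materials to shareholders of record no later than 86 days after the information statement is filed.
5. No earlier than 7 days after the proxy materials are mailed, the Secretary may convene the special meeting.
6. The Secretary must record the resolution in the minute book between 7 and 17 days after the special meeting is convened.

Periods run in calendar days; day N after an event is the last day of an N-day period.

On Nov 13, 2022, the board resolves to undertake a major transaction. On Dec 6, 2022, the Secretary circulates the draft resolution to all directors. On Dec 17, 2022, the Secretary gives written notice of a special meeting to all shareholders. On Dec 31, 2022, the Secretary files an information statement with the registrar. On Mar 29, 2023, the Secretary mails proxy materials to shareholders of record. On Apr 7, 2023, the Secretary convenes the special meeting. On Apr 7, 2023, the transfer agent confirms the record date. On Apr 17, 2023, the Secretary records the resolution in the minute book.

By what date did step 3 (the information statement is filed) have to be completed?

Feb 12, 2023

Step 3 runs from Dec 6, 2022, when the draft resolution is circulated. The window is 23–68 days after Dec 6, 2022; it closes on Feb 12, 2023.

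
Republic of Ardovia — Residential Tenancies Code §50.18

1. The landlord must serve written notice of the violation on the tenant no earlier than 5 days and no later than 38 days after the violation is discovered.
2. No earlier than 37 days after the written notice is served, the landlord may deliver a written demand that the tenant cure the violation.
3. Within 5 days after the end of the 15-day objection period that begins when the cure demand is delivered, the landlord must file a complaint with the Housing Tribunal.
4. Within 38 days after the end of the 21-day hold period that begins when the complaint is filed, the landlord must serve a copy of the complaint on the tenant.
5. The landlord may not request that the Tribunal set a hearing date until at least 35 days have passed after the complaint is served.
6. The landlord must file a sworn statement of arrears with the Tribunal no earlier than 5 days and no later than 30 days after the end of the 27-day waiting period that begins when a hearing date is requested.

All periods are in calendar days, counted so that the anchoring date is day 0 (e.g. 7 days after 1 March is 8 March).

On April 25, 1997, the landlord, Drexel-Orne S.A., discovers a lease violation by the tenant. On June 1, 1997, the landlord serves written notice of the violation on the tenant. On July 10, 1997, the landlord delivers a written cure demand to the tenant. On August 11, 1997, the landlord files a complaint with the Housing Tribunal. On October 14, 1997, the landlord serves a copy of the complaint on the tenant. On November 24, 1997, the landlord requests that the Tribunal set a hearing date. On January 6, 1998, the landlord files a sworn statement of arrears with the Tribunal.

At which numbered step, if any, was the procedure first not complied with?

Step 1: the window is 5–38 days after April 25, 1997 (when the violation is discovered), so April 30, 1997 through June 2, 1997; done June 1, 1997 — within the window.
Step 2: the earliest permitted date is 37 days after June 1, 1997 (when the written notice is served), i.e. July 8, 1997; July 10, 1997 is on or after that date.
Step 3: 5 days after July 25, 1997 (end of the 15-day objection period, which began when the cure demand is delivered on July 10, 1997) is July 30, 1997; not done until August 11, 1997, 12 days after the deadline.

Step 3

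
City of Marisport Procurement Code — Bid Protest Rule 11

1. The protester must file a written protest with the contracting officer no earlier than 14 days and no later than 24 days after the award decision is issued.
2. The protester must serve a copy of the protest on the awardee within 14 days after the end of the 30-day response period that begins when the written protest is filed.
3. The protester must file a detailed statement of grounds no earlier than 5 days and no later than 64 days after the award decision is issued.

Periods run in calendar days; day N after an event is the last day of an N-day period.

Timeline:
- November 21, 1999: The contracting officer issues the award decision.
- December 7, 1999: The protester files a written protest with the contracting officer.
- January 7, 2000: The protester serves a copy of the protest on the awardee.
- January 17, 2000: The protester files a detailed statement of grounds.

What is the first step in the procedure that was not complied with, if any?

(1) the permitted window runs from November 21, 1999 + 14 = December 5, 1999 to November 21, 1999 + 24 = December 15, 1999; done December 7, 1999 — within the window.
(2) due by January 6, 2000 + 14 days = January 20, 2000; done January 7, 2000 — timely.
(3) the permitted window runs from November 21, 1999 + 5 = November 26, 1999 to November 21, 1999 + 64 = January 24, 2000; done January 17, 2000 — within the window.

None — every step was satisfied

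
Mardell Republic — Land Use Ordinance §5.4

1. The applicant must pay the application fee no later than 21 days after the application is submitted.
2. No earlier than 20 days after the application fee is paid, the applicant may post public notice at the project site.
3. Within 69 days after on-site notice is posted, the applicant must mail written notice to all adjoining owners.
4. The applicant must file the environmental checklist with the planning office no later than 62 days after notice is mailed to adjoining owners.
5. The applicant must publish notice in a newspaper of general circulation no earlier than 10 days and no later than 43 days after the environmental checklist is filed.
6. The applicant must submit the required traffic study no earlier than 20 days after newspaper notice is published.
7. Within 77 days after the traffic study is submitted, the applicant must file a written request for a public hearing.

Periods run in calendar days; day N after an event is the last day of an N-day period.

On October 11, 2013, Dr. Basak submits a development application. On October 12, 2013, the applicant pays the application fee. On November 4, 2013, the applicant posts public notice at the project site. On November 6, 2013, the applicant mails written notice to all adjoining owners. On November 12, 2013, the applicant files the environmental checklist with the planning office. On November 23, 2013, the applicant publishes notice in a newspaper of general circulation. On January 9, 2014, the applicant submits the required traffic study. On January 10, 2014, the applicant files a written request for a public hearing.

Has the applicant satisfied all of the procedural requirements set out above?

Yes

Step 1 — counting 21 days from October 11, 2013 (when the application is submitted) gives a deadline of November 1, 2013; completed October 12, 2013, before the deadline.
Step 2 — must wait 20 days from October 12, 2013 (when the application fee is paid), so not before November 1, 2013; November 4, 2013 is on or after that date.
Step 3 — counting 69 days from November 4, 2013 (when on-site notice is posted) gives a deadline of January 12, 2014; completed November 6, 2013, before the deadline.
Step 4 — counting 62 days from November 6, 2013 (when notice is mailed to adjoining owners) gives a deadline of January 7, 2014; completed November 12, 2013, before the deadline.
Step 5 — 10 and 43 days from November 12, 2013 (when the environmental checklist is filed) are November 22, 2013 and December 25, 2013 respectively; done November 23, 2013, which is between those dates.
Step 6 — must wait 20 days from November 23, 2013 (when newspaper notice is published), so not before December 13, 2013; done January 9, 2014, after the minimum wait.
Step 7 — counting 77 days from January 9, 2014 (when the traffic study is submitted) gives a deadline of March 27, 2014; January 10, 2014 is within that limit.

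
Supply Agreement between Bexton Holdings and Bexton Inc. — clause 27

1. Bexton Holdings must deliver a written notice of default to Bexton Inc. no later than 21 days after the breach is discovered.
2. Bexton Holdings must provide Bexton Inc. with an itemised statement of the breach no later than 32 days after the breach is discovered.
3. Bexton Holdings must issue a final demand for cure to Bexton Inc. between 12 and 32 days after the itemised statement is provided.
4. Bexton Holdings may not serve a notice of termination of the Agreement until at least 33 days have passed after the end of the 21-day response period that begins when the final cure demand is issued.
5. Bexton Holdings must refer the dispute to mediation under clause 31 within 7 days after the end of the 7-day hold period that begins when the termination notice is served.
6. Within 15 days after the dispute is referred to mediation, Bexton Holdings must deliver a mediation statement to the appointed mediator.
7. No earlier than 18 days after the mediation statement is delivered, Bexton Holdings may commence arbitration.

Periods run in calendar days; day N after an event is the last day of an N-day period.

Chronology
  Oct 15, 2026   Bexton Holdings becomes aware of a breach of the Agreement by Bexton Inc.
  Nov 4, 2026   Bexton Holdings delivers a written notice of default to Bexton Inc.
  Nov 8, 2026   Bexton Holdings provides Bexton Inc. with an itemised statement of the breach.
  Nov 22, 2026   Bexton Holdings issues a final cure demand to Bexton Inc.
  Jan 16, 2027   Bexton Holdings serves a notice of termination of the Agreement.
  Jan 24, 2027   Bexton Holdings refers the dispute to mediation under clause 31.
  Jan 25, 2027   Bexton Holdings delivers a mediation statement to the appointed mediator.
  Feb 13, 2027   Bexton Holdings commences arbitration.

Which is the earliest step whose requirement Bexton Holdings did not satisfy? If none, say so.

(1) due by Oct 15, 2026 + 21 days = Nov 5, 2026; Nov 4, 2026 is within that limit.
(2) due by Oct 15, 2026 + 32 days = Nov 16, 2026; completed Nov 8, 2026, before the deadline.
(3) the permitted window runs from Nov 8, 2026 + 12 = Nov 20, 2026 to Nov 8, 2026 + 32 = Dec 10, 2026; done Nov 22, 2026, which is between those dates.
(4) permitted from Dec 13, 2026 + 33 days = Jan 15, 2027 onward; done Jan 16, 2027, after the minimum wait.
(5) due by Jan 23, 2027 + 7 days = Jan 30, 2027; done Jan 24, 2027 — timely.
(6) due by Jan 24, 2027 + 15 days = Feb 8, 2027; completed Jan 25, 2027, before the deadline.
(7) permitted from Jan 25, 2027 + 18 days = Feb 12, 2027 onward; done Feb 13, 2027 — permitted.

None — every step was satisfied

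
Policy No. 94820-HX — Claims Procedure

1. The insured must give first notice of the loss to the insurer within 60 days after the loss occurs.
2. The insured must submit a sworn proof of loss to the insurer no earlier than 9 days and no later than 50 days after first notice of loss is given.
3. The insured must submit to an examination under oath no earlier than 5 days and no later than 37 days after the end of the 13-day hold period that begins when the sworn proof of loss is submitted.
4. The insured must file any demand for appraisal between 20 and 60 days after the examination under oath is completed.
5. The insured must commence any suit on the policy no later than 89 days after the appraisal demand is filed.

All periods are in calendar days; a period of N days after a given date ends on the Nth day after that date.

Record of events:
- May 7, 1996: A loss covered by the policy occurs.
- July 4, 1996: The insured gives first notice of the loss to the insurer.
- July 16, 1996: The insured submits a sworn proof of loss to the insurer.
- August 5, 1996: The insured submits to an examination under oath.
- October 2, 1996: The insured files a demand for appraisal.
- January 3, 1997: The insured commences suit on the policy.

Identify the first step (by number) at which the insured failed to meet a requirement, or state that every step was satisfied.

(1) due by May 7, 1996 + 60 days = July 6, 1996; July 4, 1996 is within that limit.
(2) the permitted window runs from July 4, 1996 + 9 = July 13, 1996 to July 4, 1996 + 50 = August 23, 1996; done July 16, 1996, which is between those dates.
(3) the permitted window runs from July 29, 1996 + 5 = August 3, 1996 to July 29, 1996 + 37 = September 4, 1996; August 5, 1996 falls inside that range.
(4) the permitted window runs from August 5, 1996 + 20 = August 25, 1996 to August 5, 1996 + 60 = October 4, 1996; done October 2, 1996, which is between those dates.
(5) due by October 2, 1996 + 89 days = December 30, 1996; not done until January 3, 1997, 4 days after the deadline.
The procedure was therefore not followed at step 5.

Step 5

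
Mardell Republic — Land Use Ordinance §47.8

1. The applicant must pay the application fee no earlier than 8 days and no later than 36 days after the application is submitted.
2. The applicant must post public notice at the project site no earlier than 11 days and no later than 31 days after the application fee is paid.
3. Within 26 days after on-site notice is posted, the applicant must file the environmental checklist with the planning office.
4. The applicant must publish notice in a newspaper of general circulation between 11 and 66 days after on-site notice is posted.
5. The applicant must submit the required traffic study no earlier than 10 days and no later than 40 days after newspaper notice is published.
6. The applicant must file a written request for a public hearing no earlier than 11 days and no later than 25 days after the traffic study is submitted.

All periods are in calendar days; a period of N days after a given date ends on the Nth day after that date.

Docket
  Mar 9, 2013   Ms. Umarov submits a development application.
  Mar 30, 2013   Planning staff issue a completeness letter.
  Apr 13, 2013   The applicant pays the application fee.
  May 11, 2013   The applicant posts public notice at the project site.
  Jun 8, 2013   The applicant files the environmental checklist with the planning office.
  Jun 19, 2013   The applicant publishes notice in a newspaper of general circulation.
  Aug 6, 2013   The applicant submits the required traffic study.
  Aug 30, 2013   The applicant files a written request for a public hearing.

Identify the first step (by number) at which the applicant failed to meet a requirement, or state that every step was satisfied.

(1) the permitted window runs from Mar 9, 2013 + 8 = Mar 17, 2013 to Mar 9, 2013 + 36 = Apr 14, 2013; Apr 13, 2013 falls inside that range.
(2) the permitted window runs from Apr 13, 2013 + 11 = Apr 24, 2013 to Apr 13, 2013 + 31 = May 14, 2013; done May 11, 2013 — within the window.
(3) due by May 11, 2013 + 26 days = Jun 6, 2013; Jun 8, 2013 misses that deadline by 2 days.
Later steps need not be reached.

Step 3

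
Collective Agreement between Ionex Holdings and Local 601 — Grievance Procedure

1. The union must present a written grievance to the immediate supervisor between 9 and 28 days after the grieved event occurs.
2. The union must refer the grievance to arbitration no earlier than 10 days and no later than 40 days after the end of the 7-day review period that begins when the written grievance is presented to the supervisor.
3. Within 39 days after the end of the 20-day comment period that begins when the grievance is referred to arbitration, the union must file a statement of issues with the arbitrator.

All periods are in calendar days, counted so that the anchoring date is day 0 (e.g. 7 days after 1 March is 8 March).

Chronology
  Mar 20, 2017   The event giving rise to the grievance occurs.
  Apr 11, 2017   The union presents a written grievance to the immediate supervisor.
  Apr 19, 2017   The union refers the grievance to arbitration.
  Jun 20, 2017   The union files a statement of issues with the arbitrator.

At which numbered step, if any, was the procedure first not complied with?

(1) the permitted window runs from Mar 20, 2017 + 9 = Mar 29, 2017 to Mar 20, 2017 + 28 = Apr 17, 2017; Apr 11, 2017 falls inside that range.
(2) the permitted window runs from Apr 18, 2017 + 10 = Apr 28, 2017 to Apr 18, 2017 + 40 = May 28, 2017; done Apr 19, 2017 — 9 days before the window opened.
Later steps need not be reached.

Step 2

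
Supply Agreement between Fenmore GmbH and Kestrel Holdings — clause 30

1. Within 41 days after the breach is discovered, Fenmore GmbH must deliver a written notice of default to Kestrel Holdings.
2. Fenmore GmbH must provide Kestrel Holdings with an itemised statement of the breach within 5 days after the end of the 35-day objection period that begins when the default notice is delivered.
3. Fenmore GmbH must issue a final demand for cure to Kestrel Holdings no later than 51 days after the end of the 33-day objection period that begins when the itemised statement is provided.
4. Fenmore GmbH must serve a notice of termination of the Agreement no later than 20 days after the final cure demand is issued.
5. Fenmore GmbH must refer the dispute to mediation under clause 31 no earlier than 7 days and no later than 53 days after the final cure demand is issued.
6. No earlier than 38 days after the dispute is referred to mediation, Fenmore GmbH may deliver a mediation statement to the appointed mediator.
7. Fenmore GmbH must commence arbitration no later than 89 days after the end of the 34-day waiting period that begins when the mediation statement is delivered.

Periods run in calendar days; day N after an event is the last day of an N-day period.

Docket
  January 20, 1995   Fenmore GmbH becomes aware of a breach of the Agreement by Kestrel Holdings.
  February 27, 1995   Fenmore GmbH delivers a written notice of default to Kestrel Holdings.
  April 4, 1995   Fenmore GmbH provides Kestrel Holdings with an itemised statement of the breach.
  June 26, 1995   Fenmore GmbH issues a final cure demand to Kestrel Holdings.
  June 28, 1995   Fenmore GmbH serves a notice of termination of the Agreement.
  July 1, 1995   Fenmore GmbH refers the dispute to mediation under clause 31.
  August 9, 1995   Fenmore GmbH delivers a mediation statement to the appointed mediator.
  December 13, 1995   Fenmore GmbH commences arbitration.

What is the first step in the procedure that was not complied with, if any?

Step 5

Step 1: 41 days after January 20, 1995 (when the breach is discovered) is March 2, 1995; done February 27, 1995 — timely.
Step 2: 5 days after April 3, 1995 (end of the 35-day objection period, which began when the default notice is delivered on February 27, 1995) is April 8, 1995; completed April 4, 1995, before the deadline.
Step 3: 51 days after May 7, 1995 (end of the 33-day objection period, which began when the itemised statement is provided on April 4, 1995) is June 27, 1995; completed June 26, 1995, before the deadline.
Step 4: 20 days after June 26, 1995 (when the final cure demand is issued) is July 16, 1995; June 28, 1995 is within that limit.
Step 5: the window is 7–53 days after June 26, 1995 (when the final cure demand is issued), so July 3, 1995 through August 18, 1995; July 1, 1995 is 2 days too early.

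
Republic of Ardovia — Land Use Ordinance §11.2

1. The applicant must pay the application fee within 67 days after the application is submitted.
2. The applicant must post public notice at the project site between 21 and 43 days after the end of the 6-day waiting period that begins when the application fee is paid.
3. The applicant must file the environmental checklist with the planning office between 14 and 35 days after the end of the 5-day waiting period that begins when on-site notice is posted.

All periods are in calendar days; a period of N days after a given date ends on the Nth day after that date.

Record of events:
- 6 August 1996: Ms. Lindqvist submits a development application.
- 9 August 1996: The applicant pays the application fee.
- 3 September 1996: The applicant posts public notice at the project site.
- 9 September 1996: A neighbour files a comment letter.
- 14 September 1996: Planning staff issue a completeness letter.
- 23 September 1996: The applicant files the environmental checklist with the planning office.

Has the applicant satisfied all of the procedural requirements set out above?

Step 1: 67 days after 6 August 1996 (when the application is submitted) is 12 October 1996; 9 August 1996 is within that limit.
Step 2: the window is 21–43 days after 15 August 1996 (end of the 6-day waiting period, which began when the application fee is paid on 9 August 1996), so 5 September 1996 through 27 September 1996; 3 September 1996 is 2 days too early.
Later steps need not be reached.

No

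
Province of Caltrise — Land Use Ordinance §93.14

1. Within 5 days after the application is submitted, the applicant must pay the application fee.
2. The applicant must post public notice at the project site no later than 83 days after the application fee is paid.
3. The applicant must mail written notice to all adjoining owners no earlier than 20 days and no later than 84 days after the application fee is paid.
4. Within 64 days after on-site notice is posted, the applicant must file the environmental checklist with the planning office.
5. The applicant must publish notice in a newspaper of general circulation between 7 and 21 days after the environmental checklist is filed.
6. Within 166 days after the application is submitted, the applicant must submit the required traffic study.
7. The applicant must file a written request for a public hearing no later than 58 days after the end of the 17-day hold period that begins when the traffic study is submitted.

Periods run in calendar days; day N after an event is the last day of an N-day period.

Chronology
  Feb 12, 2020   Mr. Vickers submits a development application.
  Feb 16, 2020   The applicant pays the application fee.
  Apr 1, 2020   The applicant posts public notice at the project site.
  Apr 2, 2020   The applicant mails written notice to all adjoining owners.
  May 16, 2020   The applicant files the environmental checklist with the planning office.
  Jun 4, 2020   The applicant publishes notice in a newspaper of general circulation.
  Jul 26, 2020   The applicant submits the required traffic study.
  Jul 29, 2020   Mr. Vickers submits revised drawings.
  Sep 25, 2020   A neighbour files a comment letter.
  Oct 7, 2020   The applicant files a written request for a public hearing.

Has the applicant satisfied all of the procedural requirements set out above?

(1) due by Feb 12, 2020 + 5 days = Feb 17, 2020; completed Feb 16, 2020, before the deadline.
(2) due by Feb 16, 2020 + 83 days = May 9, 2020; Apr 1, 2020 is within that limit.
(3) the permitted window runs from Feb 16, 2020 + 20 = Mar 7, 2020 to Feb 16, 2020 + 84 = May 10, 2020; done Apr 2, 2020, which is between those dates.
(4) due by Apr 1, 2020 + 64 days = Jun 4, 2020; completed May 16, 2020, before the deadline.
(5) the permitted window runs from May 16, 2020 + 7 = May 23, 2020 to May 16, 2020 + 21 = Jun 6, 2020; done Jun 4, 2020 — within the window.
(6) due by Feb 12, 2020 + 166 days = Jul 27, 2020; done Jul 26, 2020 — timely.
(7) due by Aug 12, 2020 + 58 days = Oct 9, 2020; completed Oct 7, 2020, before the deadline.

Yes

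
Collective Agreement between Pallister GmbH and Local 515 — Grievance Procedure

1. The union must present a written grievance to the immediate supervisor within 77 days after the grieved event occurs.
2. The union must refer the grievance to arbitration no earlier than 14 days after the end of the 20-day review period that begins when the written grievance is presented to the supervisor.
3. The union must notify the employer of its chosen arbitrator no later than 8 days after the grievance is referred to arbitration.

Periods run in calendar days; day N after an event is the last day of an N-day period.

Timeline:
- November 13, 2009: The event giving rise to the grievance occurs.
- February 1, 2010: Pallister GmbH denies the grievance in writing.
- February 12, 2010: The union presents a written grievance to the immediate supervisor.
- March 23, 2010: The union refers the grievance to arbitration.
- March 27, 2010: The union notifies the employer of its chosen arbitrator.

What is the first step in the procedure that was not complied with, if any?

Step 1 — counting 77 days from November 13, 2009 (when the grieved event occurs) gives a deadline of January 29, 2010; February 12, 2010 misses that deadline by 14 days.
Later steps need not be reached.

Step 1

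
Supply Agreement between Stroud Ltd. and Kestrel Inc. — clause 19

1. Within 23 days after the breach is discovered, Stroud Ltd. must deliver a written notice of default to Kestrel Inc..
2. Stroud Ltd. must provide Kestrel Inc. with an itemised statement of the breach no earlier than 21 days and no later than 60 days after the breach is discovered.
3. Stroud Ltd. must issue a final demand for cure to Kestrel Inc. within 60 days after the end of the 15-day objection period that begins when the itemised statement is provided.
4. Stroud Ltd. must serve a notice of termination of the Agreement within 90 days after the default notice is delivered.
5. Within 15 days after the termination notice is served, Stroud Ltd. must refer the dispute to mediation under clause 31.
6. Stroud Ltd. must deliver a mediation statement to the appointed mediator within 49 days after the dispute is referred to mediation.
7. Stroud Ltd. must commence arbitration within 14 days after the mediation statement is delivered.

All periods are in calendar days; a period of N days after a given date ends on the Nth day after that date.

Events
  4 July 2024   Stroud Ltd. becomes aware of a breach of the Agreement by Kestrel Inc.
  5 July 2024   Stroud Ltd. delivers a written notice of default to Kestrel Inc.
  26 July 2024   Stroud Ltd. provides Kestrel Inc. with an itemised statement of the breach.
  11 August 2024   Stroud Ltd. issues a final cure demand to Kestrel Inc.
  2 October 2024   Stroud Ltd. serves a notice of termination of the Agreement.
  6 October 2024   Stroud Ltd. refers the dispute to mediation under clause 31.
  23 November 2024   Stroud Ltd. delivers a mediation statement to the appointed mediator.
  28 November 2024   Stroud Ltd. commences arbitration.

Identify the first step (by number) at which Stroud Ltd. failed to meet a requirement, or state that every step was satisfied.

None — every step was satisfied

Step 1: 23 days after 4 July 2024 (when the breach is discovered) is 27 July 2024; 5 July 2024 is within that limit.
Step 2: the window is 21–60 days after 4 July 2024 (when the breach is discovered), so 25 July 2024 through 2 September 2024; done 26 July 2024 — within the window.
Step 3: 60 days after 10 August 2024 (end of the 15-day objection period, which began when the itemised statement is provided on 26 July 2024) is 9 October 2024; completed 11 August 2024, before the deadline.
Step 4: 90 days after 5 July 2024 (when the default notice is delivered) is 3 October 2024; 2 October 2024 is within that limit.
Step 5: 15 days after 2 October 2024 (when the termination notice is served) is 17 October 2024; completed 6 October 2024, before the deadline.
Step 6: 49 days after 6 October 2024 (when the dispute is referred to mediation) is 24 November 2024; 23 November 2024 is within that limit.
Step 7: 14 days after 23 November 2024 (when the mediation statement is delivered) is 7 December 2024; completed 28 November 2024, before the deadline.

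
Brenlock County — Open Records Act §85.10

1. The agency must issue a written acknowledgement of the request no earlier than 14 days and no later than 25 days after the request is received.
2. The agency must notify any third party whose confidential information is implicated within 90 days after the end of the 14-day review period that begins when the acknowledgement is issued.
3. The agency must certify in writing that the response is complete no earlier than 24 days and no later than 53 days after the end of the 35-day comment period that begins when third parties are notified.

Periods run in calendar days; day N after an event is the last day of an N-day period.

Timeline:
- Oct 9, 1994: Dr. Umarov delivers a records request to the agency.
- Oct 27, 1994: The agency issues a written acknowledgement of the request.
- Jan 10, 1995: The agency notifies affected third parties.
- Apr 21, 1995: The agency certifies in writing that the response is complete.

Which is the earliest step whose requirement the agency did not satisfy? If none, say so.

Step 3

Step 1 — 14 and 25 days from Oct 9, 1994 (when the request is received) are Oct 23, 1994 and Nov 3, 1994 respectively; done Oct 27, 1994 — within the window.
Step 2 — counting 90 days from Nov 10, 1994 (end of the 14-day review period, which began when the acknowledgement is issued on Oct 27, 1994) gives a deadline of Feb 8, 1995; done Jan 10, 1995 — timely.
Step 3 — 24 and 53 days from Feb 14, 1995 (end of the 35-day comment period, which began when third parties are notified on Jan 10, 1995) are Mar 10, 1995 and Apr 8, 1995 respectively; Apr 21, 1995 is 13 days past the end of the window.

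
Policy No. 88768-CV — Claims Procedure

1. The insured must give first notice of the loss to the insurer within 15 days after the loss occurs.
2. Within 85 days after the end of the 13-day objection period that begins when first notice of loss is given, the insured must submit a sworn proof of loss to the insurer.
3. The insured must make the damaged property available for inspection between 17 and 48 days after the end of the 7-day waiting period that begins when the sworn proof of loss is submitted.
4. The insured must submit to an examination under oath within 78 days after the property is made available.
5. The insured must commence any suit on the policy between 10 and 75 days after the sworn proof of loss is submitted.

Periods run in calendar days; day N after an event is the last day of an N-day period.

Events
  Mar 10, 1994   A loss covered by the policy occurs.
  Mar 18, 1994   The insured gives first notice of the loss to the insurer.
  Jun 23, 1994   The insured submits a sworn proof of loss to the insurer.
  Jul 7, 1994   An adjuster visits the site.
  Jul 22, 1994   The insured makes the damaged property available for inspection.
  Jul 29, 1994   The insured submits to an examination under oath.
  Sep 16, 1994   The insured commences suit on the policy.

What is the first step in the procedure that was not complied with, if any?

(1) due by Mar 10, 1994 + 15 days = Mar 25, 1994; completed Mar 18, 1994, before the deadline.
(2) due by Mar 31, 1994 + 85 days = Jun 24, 1994; Jun 23, 1994 is within that limit.
(3) the permitted window runs from Jun 30, 1994 + 17 = Jul 17, 1994 to Jun 30, 1994 + 48 = Aug 17, 1994; Jul 22, 1994 falls inside that range.
(4) due by Jul 22, 1994 + 78 days = Oct 8, 1994; Jul 29, 1994 is within that limit.
(5) the permitted window runs from Jun 23, 1994 + 10 = Jul 3, 1994 to Jun 23, 1994 + 75 = Sep 6, 1994; Sep 16, 1994 is 10 days past the end of the window.

Step 5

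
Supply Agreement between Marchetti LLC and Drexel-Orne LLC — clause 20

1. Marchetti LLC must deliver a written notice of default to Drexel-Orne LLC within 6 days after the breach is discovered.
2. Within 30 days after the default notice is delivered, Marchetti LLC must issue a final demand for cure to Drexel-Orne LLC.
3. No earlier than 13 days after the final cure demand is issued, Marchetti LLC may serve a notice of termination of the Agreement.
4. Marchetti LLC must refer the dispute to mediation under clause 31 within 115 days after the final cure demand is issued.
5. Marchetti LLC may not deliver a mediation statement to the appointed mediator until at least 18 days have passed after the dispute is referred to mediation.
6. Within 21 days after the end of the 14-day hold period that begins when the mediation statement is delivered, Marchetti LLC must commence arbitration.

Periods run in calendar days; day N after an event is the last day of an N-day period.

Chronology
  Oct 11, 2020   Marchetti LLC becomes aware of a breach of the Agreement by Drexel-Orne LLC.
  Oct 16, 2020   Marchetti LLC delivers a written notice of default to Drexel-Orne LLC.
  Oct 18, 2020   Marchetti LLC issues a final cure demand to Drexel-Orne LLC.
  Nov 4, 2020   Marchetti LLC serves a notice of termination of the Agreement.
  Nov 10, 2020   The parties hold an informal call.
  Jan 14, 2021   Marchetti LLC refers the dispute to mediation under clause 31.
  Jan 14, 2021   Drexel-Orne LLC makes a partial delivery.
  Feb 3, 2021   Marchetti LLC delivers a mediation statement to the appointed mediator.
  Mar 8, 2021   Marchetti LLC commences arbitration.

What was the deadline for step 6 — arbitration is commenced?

The mediation statement is delivered on Feb 3, 2021; the 14-day hold period therefore ends Feb 17, 2021, and step 6 runs from that date. 21 days after Feb 17, 2021 is Mar 10, 2021.

Mar 10, 2021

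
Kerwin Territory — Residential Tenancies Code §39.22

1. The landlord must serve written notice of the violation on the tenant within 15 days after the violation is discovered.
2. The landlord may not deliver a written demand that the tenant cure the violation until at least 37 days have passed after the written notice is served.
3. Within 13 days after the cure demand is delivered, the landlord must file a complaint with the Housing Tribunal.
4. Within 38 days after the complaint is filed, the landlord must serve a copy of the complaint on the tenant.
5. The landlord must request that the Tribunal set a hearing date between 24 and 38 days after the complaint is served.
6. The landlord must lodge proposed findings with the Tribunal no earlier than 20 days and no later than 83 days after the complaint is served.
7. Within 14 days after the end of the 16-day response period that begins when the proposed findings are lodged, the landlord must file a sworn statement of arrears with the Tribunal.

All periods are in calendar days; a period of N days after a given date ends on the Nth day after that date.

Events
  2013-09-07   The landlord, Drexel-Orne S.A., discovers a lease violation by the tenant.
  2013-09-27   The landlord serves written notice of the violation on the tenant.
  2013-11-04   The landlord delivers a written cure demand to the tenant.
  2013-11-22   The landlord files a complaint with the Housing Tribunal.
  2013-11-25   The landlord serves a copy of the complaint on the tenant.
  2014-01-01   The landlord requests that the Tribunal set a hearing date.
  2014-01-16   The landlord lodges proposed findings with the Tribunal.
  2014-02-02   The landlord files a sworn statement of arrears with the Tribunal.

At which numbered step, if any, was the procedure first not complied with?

Step 1

(1) due by 2013-09-07 + 15 days = 2013-09-22; done 2013-09-27 — 5 days late.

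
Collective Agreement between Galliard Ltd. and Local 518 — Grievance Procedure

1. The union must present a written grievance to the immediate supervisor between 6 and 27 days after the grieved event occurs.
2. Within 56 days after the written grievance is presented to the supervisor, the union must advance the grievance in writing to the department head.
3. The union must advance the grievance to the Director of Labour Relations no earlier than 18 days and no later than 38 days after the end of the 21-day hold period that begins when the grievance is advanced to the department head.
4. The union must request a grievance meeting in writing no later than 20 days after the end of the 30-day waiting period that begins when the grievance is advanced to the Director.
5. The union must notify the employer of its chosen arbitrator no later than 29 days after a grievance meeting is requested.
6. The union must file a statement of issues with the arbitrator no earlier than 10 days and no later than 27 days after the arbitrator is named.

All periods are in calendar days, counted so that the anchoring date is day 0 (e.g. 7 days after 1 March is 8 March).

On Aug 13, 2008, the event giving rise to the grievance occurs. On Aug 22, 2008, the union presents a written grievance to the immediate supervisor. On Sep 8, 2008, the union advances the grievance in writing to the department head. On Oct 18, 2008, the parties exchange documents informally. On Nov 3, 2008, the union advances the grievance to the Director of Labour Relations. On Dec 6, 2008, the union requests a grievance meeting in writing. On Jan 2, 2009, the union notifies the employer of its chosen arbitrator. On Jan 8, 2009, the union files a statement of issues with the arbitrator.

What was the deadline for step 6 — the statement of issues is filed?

Jan 29, 2009

Step 6 runs from Jan 2, 2009, when the arbitrator is named. The window is 10–27 days after Jan 2, 2009; it closes on Jan 29, 2009.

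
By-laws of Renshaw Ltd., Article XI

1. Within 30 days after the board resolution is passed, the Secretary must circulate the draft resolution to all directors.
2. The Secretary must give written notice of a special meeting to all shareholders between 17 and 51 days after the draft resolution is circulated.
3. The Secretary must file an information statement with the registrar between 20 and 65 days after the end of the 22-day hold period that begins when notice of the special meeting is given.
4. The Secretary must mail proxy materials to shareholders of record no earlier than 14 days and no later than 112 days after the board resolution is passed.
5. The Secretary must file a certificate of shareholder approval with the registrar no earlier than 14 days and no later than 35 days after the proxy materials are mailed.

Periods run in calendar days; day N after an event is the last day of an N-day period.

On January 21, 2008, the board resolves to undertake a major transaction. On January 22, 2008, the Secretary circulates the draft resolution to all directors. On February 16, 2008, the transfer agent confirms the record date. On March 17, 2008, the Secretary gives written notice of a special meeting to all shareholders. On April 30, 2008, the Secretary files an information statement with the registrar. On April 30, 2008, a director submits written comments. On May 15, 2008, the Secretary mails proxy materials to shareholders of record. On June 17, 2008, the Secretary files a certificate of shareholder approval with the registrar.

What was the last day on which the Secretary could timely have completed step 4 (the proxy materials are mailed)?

Step 4 runs from January 21, 2008, when the board resolution is passed. The window is 14–112 days after January 21, 2008; it closes on May 12, 2008.

May 12, 2008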